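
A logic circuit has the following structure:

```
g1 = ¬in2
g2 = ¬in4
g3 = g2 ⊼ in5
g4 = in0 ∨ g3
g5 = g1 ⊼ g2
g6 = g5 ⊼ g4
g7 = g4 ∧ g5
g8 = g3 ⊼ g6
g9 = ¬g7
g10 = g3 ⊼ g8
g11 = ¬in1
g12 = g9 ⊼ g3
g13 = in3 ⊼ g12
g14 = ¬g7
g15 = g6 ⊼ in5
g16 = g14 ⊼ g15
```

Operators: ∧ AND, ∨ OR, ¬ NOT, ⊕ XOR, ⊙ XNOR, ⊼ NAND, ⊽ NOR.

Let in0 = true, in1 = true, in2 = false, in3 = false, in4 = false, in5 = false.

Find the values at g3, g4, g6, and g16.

g1 = NOT in2 = NOT false = true
g2 = NOT in4 = NOT false = true
g3 = g2 NAND in5 = true NAND false = true
g4 = in0 OR g3 = true OR true = true
g5 = g1 NAND g2 = true NAND true = false
g6 = g5 NAND g4 = false NAND true = true
g7 = g4 AND g5 = true AND false = false
g14 = NOT g7 = NOT false = true
g15 = g6 NAND in5 = true NAND false = true
g16 = g14 NAND g15 = true NAND true = false

g3 = true; g4 = true; g6 = true; g16 = false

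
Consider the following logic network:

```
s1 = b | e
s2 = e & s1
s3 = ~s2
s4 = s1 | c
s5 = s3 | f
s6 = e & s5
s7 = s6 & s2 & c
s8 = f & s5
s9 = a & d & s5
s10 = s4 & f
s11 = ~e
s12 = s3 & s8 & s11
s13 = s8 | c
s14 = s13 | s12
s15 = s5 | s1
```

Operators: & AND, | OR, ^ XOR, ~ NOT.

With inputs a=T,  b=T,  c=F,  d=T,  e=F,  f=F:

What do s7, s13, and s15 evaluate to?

s7 = F, s13 = F, s15 = T

s1 = b OR e = T OR F = T
s2 = e AND s1 = F AND T = F
s3 = NOT s2 = NOT F = T
s5 = s3 OR f = T OR F = T
s6 = e AND s5 = F AND T = F
s7 = s6 AND s2 AND c = F AND F AND F = F
s8 = f AND s5 = F AND T = F
s13 = s8 OR c = F OR F = F
s15 = s5 OR s1 = T OR T = T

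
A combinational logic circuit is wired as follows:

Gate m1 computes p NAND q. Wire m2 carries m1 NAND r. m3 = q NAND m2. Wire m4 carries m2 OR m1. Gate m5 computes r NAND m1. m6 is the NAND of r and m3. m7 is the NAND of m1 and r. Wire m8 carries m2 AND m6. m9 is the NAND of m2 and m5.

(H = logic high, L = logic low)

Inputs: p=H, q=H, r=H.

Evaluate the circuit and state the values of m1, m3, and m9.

m1 = L, m3 = L, m9 = L

m1 = p NAND q = H NAND H = L
m2 = m1 NAND r = L NAND H = H
m3 = q NAND m2 = H NAND H = L
m5 = r NAND m1 = H NAND L = H
m9 = m2 NAND m5 = H NAND H = L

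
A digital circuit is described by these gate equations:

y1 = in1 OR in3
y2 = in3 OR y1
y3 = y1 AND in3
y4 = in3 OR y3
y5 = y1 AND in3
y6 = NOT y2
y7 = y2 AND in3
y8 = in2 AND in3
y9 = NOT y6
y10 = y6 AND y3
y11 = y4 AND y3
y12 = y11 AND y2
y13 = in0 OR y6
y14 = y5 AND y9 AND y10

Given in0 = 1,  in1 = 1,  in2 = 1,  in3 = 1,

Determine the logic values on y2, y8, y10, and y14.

y1 = in1 OR in3 = 1 OR 1 = 1
y2 = in3 OR y1 = 1 OR 1 = 1
y3 = y1 AND in3 = 1 AND 1 = 1
y5 = y1 AND in3 = 1 AND 1 = 1
y6 = NOT y2 = NOT 1 = 0
y8 = in2 AND in3 = 1 AND 1 = 1
y9 = NOT y6 = NOT 0 = 1
y10 = y6 AND y3 = 0 AND 1 = 0
y14 = y5 AND y9 AND y10 = 1 AND 1 AND 0 = 0

y2 = 1; y8 = 1; y10 = 0; y14 = 0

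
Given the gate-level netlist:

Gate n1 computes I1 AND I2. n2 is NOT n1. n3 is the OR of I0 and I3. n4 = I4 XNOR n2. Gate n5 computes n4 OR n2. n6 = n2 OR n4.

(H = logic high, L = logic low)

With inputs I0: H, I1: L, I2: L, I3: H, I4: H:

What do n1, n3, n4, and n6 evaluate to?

n1 = I1 AND I2 = L AND L = L
n2 = NOT n1 = NOT L = H
n3 = I0 OR I3 = H OR H = H
n4 = I4 XNOR n2 = H XNOR H = H
n6 = n2 OR n4 = H OR H = H

n1 = L  n3 = H  n4 = H  n6 = H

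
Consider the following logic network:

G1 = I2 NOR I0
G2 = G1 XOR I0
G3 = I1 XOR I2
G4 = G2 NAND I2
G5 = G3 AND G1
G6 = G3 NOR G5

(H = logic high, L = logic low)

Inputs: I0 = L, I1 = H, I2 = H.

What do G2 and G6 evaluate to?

G2 = L  G6 = H

G1 = I2 NOR I0 = H NOR L = L
G2 = G1 XOR I0 = L XOR L = L
G3 = I1 XOR I2 = H XOR H = L
G5 = G3 AND G1 = L AND L = L
G6 = G3 NOR G5 = L NOR L = H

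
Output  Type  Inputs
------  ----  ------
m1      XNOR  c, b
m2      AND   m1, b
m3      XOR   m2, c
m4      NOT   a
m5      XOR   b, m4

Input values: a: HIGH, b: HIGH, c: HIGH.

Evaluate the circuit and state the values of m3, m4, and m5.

m3 = LOW, m4 = LOW, m5 = HIGH

m1 = c XNOR b = HIGH XNOR HIGH = HIGH
m2 = m1 AND b = HIGH AND HIGH = HIGH
m3 = m2 XOR c = HIGH XOR HIGH = LOW
m4 = NOT a = NOT HIGH = LOW
m5 = b XOR m4 = HIGH XOR LOW = HIGH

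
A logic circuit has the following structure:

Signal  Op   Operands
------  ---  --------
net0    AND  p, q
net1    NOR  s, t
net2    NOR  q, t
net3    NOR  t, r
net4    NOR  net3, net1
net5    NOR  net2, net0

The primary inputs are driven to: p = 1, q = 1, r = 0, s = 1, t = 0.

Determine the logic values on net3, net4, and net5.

net0 = p AND q = 1 AND 1 = 1
net1 = s NOR t = 1 NOR 0 = 0
net2 = q NOR t = 1 NOR 0 = 0
net3 = t NOR r = 0 NOR 0 = 1
net4 = net3 NOR net1 = 1 NOR 0 = 0
net5 = net2 NOR net0 = 0 NOR 1 = 0

net3 = 1  net4 = 0  net5 = 0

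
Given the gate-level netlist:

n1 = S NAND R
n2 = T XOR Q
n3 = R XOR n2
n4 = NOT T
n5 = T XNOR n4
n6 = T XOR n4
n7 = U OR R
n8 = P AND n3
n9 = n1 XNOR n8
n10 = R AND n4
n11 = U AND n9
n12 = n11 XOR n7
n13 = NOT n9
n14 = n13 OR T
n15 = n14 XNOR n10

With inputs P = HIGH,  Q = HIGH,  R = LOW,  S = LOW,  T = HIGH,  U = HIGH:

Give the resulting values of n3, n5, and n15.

n3 = LOW, n5 = LOW, n15 = LOW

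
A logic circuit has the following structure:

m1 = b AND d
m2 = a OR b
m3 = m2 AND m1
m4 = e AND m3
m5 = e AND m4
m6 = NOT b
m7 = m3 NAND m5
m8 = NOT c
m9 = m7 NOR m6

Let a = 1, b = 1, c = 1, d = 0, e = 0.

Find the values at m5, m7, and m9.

m1 = b AND d = 1 AND 0 = 0
m2 = a OR b = 1 OR 1 = 1
m3 = m2 AND m1 = 1 AND 0 = 0
m4 = e AND m3 = 0 AND 0 = 0
m5 = e AND m4 = 0 AND 0 = 0
m6 = NOT b = NOT 1 = 0
m7 = m3 NAND m5 = 0 NAND 0 = 1
m9 = m7 NOR m6 = 1 NOR 0 = 0

m5 = 0; m7 = 1; m9 = 0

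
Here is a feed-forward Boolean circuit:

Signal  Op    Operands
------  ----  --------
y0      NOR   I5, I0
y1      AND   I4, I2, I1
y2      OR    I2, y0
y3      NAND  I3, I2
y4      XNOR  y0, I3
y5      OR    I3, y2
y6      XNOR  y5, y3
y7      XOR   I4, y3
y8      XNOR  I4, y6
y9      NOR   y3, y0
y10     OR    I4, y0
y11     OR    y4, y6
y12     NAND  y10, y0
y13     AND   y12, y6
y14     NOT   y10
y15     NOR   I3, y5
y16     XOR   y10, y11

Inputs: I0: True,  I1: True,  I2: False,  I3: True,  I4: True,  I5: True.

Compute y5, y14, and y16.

y0 = I5 NOR I0 = True NOR True = False
y2 = I2 OR y0 = False OR False = False
y3 = I3 NAND I2 = True NAND False = True
y4 = y0 XNOR I3 = False XNOR True = False
y5 = I3 OR y2 = True OR False = True
y6 = y5 XNOR y3 = True XNOR True = True
y10 = I4 OR y0 = True OR False = True
y11 = y4 OR y6 = False OR True = True
y14 = NOT y10 = NOT True = False
y16 = y10 XOR y11 = True XOR True = False

y5 = True; y14 = False; y16 = False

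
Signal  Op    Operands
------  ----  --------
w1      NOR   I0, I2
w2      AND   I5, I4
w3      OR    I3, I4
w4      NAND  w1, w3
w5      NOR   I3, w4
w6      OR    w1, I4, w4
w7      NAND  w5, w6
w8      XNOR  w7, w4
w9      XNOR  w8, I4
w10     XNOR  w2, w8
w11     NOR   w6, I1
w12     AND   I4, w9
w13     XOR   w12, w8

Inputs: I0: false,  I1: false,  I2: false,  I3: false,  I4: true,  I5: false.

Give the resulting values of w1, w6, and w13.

w1 = I0 NOR I2 = false NOR false = true
w3 = I3 OR I4 = false OR true = true
w4 = w1 NAND w3 = true NAND true = false
w5 = I3 NOR w4 = false NOR false = true
w6 = w1 OR I4 OR w4 = true OR true OR false = true
w7 = w5 NAND w6 = true NAND true = false
w8 = w7 XNOR w4 = false XNOR false = true
w9 = w8 XNOR I4 = true XNOR true = true
w12 = I4 AND w9 = true AND true = true
w13 = w12 XOR w8 = true XOR true = false

w1 = true  w6 = true  w13 = false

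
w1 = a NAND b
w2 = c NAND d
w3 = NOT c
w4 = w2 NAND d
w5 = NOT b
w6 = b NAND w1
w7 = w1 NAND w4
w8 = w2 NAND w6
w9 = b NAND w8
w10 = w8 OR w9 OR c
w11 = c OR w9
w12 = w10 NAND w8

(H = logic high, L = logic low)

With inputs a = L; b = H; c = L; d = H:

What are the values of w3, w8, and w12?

w1 = a NAND b = L NAND H = H
w2 = c NAND d = L NAND H = H
w3 = NOT c = NOT L = H
w6 = b NAND w1 = H NAND H = L
w8 = w2 NAND w6 = H NAND L = H
w9 = b NAND w8 = H NAND H = L
w10 = w8 OR w9 OR c = H OR L OR L = H
w12 = w10 NAND w8 = H NAND H = L

w3 = H  w8 = H  w12 = L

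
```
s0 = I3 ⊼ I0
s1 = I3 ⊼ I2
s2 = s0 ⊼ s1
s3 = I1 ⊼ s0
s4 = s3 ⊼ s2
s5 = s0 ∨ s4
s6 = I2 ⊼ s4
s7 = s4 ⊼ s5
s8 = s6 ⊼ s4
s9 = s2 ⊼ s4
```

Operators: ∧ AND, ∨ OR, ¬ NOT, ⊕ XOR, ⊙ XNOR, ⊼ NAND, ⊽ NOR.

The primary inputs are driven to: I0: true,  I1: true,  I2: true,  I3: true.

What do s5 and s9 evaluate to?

s0 = I3 NAND I0 = true NAND true = false
s1 = I3 NAND I2 = true NAND true = false
s2 = s0 NAND s1 = false NAND false = true
s3 = I1 NAND s0 = true NAND false = true
s4 = s3 NAND s2 = true NAND true = false
s5 = s0 OR s4 = false OR false = false
s9 = s2 NAND s4 = true NAND false = true

s5 = false  s9 = true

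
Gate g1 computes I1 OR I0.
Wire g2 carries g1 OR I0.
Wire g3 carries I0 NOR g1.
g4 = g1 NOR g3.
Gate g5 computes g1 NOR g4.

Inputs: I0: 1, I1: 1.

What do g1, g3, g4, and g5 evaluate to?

g1 = I1 OR I0 = 1 OR 1 = 1
g3 = I0 NOR g1 = 1 NOR 1 = 0
g4 = g1 NOR g3 = 1 NOR 0 = 0
g5 = g1 NOR g4 = 1 NOR 0 = 0

g1 = 1, g3 = 0, g4 = 0, g5 = 0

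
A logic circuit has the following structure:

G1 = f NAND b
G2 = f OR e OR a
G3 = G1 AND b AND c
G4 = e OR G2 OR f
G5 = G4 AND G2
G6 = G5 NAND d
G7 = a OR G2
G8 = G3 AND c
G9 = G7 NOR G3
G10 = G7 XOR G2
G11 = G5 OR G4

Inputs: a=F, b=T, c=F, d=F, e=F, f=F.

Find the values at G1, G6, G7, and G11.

G1 = T; G6 = T; G7 = F; G11 = F

G1 = f NAND b = F NAND T = T
G2 = f OR e OR a = F OR F OR F = F
G4 = e OR G2 OR f = F OR F OR F = F
G5 = G4 AND G2 = F AND F = F
G6 = G5 NAND d = F NAND F = T
G7 = a OR G2 = F OR F = F
G11 = G5 OR G4 = F OR F = F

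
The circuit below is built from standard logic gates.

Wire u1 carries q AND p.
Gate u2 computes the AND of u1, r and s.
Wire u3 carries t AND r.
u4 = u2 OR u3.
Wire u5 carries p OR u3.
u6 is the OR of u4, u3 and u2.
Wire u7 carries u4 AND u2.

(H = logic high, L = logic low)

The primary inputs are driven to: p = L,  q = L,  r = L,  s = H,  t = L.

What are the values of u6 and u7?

u6 = L, u7 = L

u1 = q AND p = L AND L = L
u2 = u1 AND r AND s = L AND L AND H = L
u3 = t AND r = L AND L = L
u4 = u2 OR u3 = L OR L = L
u6 = u4 OR u3 OR u2 = L OR L OR L = L
u7 = u4 AND u2 = L AND L = L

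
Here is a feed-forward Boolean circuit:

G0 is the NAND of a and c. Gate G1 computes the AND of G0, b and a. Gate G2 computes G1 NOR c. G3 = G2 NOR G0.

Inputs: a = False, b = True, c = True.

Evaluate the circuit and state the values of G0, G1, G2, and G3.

G0 = True, G1 = False, G2 = False, G3 = False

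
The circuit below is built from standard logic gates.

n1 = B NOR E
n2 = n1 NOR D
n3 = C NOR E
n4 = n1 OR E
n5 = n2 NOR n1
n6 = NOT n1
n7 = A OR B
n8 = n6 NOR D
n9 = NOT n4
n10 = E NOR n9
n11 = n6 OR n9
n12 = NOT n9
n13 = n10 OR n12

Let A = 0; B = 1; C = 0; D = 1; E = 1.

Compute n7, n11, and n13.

n7 = 1  n11 = 1  n13 = 1

n1 = B NOR E = 1 NOR 1 = 0
n4 = n1 OR E = 0 OR 1 = 1
n6 = NOT n1 = NOT 0 = 1
n7 = A OR B = 0 OR 1 = 1
n9 = NOT n4 = NOT 1 = 0
n10 = E NOR n9 = 1 NOR 0 = 0
n11 = n6 OR n9 = 1 OR 0 = 1
n12 = NOT n9 = NOT 0 = 1
n13 = n10 OR n12 = 0 OR 1 = 1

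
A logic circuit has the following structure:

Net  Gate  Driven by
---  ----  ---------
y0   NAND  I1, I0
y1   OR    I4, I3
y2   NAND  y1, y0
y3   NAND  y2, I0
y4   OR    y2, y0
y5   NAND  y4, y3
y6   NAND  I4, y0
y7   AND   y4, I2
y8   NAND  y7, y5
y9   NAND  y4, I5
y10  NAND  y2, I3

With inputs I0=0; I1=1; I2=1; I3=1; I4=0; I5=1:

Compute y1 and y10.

y0 = I1 NAND I0 = 1 NAND 0 = 1
y1 = I4 OR I3 = 0 OR 1 = 1
y2 = y1 NAND y0 = 1 NAND 1 = 0
y10 = y2 NAND I3 = 0 NAND 1 = 1

y1 = 1; y10 = 1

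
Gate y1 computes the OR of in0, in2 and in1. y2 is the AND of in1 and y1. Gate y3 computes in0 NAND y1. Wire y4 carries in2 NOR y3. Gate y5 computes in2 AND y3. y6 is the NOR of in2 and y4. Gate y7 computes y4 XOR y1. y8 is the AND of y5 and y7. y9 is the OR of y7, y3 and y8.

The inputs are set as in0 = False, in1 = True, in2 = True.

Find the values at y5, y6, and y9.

y1 = in0 OR in2 OR in1 = False OR True OR True = True
y3 = in0 NAND y1 = False NAND True = True
y4 = in2 NOR y3 = True NOR True = False
y5 = in2 AND y3 = True AND True = True
y6 = in2 NOR y4 = True NOR False = False
y7 = y4 XOR y1 = False XOR True = True
y8 = y5 AND y7 = True AND True = True
y9 = y7 OR y3 OR y8 = True OR True OR True = True

y5 = True, y6 = False, y9 = True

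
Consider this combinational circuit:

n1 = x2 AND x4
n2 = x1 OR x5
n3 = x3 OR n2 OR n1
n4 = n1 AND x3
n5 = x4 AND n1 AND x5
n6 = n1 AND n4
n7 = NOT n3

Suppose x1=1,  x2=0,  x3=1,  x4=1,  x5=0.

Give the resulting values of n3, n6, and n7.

n3 = 1, n6 = 0, n7 = 0

n1 = x2 AND x4 = 0 AND 1 = 0
n2 = x1 OR x5 = 1 OR 0 = 1
n3 = x3 OR n2 OR n1 = 1 OR 1 OR 0 = 1
n4 = n1 AND x3 = 0 AND 1 = 0
n6 = n1 AND n4 = 0 AND 0 = 0
n7 = NOT n3 = NOT 1 = 0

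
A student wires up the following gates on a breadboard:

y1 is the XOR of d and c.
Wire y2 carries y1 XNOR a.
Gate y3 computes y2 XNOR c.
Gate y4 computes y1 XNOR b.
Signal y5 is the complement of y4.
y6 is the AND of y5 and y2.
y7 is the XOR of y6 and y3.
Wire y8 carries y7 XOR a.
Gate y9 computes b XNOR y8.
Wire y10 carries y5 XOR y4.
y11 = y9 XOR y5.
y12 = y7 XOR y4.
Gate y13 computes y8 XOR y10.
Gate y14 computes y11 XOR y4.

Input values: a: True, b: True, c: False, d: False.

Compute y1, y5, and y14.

y1 = False  y5 = True  y14 = True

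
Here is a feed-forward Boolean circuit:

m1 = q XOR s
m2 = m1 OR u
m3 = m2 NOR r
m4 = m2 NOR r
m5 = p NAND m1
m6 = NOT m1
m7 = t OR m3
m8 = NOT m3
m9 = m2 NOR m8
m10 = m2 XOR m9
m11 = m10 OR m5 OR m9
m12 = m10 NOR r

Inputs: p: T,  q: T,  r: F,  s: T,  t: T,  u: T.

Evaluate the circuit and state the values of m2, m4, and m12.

m1 = q XOR s = T XOR T = F
m2 = m1 OR u = F OR T = T
m3 = m2 NOR r = T NOR F = F
m4 = m2 NOR r = T NOR F = F
m8 = NOT m3 = NOT F = T
m9 = m2 NOR m8 = T NOR T = F
m10 = m2 XOR m9 = T XOR F = T
m12 = m10 NOR r = T NOR F = F

m2 = T, m4 = F, m12 = F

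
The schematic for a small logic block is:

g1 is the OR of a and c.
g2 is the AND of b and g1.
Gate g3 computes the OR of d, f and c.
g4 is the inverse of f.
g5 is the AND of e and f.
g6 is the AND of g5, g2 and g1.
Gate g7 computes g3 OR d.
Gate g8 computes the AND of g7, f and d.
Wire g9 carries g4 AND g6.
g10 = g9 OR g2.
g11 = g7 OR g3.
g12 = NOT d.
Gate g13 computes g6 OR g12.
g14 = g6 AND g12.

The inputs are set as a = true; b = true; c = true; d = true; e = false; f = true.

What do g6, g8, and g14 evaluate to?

g6 = false, g8 = true, g14 = false

g1 = a OR c = true OR true = true
g2 = b AND g1 = true AND true = true
g3 = d OR f OR c = true OR true OR true = true
g5 = e AND f = false AND true = false
g6 = g5 AND g2 AND g1 = false AND true AND true = false
g7 = g3 OR d = true OR true = true
g8 = g7 AND f AND d = true AND true AND true = true
g12 = NOT d = NOT true = false
g14 = g6 AND g12 = false AND false = false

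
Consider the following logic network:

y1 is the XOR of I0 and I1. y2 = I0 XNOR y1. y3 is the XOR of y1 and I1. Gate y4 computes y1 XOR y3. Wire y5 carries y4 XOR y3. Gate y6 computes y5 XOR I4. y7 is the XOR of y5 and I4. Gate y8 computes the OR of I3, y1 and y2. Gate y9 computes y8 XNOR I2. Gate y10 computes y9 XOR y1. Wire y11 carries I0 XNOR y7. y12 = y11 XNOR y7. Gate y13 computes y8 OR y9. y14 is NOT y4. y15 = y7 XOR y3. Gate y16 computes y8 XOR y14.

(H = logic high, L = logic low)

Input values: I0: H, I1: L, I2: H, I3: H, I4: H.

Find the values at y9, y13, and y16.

y1 = I0 XOR I1 = H XOR L = H
y2 = I0 XNOR y1 = H XNOR H = H
y3 = y1 XOR I1 = H XOR L = H
y4 = y1 XOR y3 = H XOR H = L
y8 = I3 OR y1 OR y2 = H OR H OR H = H
y9 = y8 XNOR I2 = H XNOR H = H
y13 = y8 OR y9 = H OR H = H
y14 = NOT y4 = NOT L = H
y16 = y8 XOR y14 = H XOR H = L

y9 = H, y13 = H, y16 = L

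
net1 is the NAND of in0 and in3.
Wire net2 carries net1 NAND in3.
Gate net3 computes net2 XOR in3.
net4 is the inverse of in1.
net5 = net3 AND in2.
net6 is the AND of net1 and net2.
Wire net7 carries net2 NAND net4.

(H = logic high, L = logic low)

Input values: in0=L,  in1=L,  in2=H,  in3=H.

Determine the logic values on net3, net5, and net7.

net3 = H  net5 = H  net7 = H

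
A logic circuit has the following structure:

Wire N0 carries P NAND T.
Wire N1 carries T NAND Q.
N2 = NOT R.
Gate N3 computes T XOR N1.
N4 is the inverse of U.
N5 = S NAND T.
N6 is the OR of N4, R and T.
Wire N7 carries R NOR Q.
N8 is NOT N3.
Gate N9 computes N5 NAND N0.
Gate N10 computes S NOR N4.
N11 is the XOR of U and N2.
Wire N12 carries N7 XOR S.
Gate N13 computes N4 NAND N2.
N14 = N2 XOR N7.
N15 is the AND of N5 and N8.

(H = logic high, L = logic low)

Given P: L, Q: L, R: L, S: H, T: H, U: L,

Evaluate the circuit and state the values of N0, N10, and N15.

N0 = P NAND T = L NAND H = H
N1 = T NAND Q = H NAND L = H
N3 = T XOR N1 = H XOR H = L
N4 = NOT U = NOT L = H
N5 = S NAND T = H NAND H = L
N8 = NOT N3 = NOT L = H
N10 = S NOR N4 = H NOR H = L
N15 = N5 AND N8 = L AND H = L

N0 = H, N10 = L, N15 = L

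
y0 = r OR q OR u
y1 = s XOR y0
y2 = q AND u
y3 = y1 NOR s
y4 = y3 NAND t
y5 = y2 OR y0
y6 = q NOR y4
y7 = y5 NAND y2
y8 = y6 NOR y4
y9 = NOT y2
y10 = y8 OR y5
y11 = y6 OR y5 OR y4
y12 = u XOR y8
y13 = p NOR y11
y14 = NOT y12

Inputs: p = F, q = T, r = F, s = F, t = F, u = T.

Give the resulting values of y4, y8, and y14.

y0 = r OR q OR u = F OR T OR T = T
y1 = s XOR y0 = F XOR T = T
y3 = y1 NOR s = T NOR F = F
y4 = y3 NAND t = F NAND F = T
y6 = q NOR y4 = T NOR T = F
y8 = y6 NOR y4 = F NOR T = F
y12 = u XOR y8 = T XOR F = T
y14 = NOT y12 = NOT T = F

y4 = T, y8 = F, y14 = F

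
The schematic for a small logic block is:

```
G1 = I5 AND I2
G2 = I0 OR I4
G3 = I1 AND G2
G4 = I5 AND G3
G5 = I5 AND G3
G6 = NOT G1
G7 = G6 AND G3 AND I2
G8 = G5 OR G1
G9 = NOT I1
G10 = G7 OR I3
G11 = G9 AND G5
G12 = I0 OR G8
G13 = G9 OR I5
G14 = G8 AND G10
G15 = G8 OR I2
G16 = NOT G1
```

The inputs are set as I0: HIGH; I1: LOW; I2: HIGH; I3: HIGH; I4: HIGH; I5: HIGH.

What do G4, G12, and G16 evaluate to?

G4 = LOW, G12 = HIGH, G16 = LOW

G1 = I5 AND I2 = HIGH AND HIGH = HIGH
G2 = I0 OR I4 = HIGH OR HIGH = HIGH
G3 = I1 AND G2 = LOW AND HIGH = LOW
G4 = I5 AND G3 = HIGH AND LOW = LOW
G5 = I5 AND G3 = HIGH AND LOW = LOW
G8 = G5 OR G1 = LOW OR HIGH = HIGH
G12 = I0 OR G8 = HIGH OR HIGH = HIGH
G16 = NOT G1 = NOT HIGH = LOW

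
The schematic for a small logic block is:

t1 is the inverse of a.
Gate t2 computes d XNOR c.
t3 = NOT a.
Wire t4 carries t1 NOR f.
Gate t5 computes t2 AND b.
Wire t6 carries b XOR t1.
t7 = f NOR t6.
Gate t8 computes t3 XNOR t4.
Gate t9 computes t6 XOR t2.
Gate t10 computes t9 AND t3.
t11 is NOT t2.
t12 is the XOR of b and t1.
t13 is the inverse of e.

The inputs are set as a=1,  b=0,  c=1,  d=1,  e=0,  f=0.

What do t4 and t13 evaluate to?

t1 = NOT a = NOT 1 = 0
t4 = t1 NOR f = 0 NOR 0 = 1
t13 = NOT e = NOT 0 = 1

t4 = 1, t13 = 1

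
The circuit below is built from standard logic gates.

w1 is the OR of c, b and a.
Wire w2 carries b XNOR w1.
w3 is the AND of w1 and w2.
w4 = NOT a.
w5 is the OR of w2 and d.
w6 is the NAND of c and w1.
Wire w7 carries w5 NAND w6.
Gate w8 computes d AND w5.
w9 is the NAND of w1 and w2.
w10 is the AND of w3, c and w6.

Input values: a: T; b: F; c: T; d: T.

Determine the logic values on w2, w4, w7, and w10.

w2 = F, w4 = F, w7 = T, w10 = F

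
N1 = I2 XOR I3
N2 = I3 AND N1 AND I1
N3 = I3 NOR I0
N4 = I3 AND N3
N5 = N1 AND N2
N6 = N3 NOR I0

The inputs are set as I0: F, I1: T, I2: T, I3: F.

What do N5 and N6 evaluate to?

N5 = F, N6 = F

N1 = I2 XOR I3 = T XOR F = T
N2 = I3 AND N1 AND I1 = F AND T AND T = F
N3 = I3 NOR I0 = F NOR F = T
N5 = N1 AND N2 = T AND F = F
N6 = N3 NOR I0 = T NOR F = F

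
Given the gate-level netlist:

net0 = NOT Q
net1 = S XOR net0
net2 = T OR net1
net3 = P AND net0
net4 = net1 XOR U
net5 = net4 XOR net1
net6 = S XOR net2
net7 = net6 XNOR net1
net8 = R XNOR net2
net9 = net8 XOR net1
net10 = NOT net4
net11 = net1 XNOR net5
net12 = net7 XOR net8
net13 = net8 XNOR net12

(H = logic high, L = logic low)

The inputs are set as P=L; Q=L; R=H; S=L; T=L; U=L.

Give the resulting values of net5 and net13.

net0 = NOT Q = NOT L = H
net1 = S XOR net0 = L XOR H = H
net2 = T OR net1 = L OR H = H
net4 = net1 XOR U = H XOR L = H
net5 = net4 XOR net1 = H XOR H = L
net6 = S XOR net2 = L XOR H = H
net7 = net6 XNOR net1 = H XNOR H = H
net8 = R XNOR net2 = H XNOR H = H
net12 = net7 XOR net8 = H XOR H = L
net13 = net8 XNOR net12 = H XNOR L = L

net5 = L, net13 = L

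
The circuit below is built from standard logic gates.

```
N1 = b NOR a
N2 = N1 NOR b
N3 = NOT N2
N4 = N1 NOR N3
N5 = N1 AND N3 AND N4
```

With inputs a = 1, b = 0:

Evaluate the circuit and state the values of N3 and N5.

N3 = 0, N5 = 0

N1 = b NOR a = 0 NOR 1 = 0
N2 = N1 NOR b = 0 NOR 0 = 1
N3 = NOT N2 = NOT 1 = 0
N4 = N1 NOR N3 = 0 NOR 0 = 1
N5 = N1 AND N3 AND N4 = 0 AND 0 AND 1 = 0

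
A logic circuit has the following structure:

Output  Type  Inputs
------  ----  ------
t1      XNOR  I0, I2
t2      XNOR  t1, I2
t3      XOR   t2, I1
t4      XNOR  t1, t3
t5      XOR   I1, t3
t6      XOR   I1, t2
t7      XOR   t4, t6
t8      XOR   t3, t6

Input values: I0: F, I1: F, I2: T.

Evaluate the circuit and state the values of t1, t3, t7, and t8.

t1 = F, t3 = F, t7 = T, t8 = F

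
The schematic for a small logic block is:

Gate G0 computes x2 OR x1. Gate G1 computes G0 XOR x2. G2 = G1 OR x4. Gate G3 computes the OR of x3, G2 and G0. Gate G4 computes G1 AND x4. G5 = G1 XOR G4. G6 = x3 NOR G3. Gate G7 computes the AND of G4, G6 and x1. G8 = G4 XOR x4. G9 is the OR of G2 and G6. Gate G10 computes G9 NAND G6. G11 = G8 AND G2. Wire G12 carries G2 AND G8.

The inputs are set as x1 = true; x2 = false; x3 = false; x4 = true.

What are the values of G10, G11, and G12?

G0 = x2 OR x1 = false OR true = true
G1 = G0 XOR x2 = true XOR false = true
G2 = G1 OR x4 = true OR true = true
G3 = x3 OR G2 OR G0 = false OR true OR true = true
G4 = G1 AND x4 = true AND true = true
G6 = x3 NOR G3 = false NOR true = false
G8 = G4 XOR x4 = true XOR true = false
G9 = G2 OR G6 = true OR false = true
G10 = G9 NAND G6 = true NAND false = true
G11 = G8 AND G2 = false AND true = false
G12 = G2 AND G8 = true AND false = false

G10 = true; G11 = false; G12 = false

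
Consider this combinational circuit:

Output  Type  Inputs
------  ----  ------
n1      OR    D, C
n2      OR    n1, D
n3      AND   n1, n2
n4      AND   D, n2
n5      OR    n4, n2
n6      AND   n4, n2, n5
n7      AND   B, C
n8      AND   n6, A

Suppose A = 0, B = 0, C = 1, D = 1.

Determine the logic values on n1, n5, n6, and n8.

n1 = 1, n5 = 1, n6 = 1, n8 = 0

n1 = D OR C = 1 OR 1 = 1
n2 = n1 OR D = 1 OR 1 = 1
n4 = D AND n2 = 1 AND 1 = 1
n5 = n4 OR n2 = 1 OR 1 = 1
n6 = n4 AND n2 AND n5 = 1 AND 1 AND 1 = 1
n8 = n6 AND A = 1 AND 0 = 0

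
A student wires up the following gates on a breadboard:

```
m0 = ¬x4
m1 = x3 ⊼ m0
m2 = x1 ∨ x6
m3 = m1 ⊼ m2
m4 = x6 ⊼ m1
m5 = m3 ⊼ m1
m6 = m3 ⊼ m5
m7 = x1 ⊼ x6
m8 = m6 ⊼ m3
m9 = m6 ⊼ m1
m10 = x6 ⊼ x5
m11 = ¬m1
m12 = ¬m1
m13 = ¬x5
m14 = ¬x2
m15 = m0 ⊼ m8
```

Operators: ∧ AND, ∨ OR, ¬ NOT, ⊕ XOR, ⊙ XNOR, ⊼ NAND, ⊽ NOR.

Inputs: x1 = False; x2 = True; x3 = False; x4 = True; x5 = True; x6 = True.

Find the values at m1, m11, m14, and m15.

m0 = NOT x4 = NOT True = False
m1 = x3 NAND m0 = False NAND False = True
m2 = x1 OR x6 = False OR True = True
m3 = m1 NAND m2 = True NAND True = False
m5 = m3 NAND m1 = False NAND True = True
m6 = m3 NAND m5 = False NAND True = True
m8 = m6 NAND m3 = True NAND False = True
m11 = NOT m1 = NOT True = False
m14 = NOT x2 = NOT True = False
m15 = m0 NAND m8 = False NAND True = True

m1 = True  m11 = False  m14 = False  m15 = True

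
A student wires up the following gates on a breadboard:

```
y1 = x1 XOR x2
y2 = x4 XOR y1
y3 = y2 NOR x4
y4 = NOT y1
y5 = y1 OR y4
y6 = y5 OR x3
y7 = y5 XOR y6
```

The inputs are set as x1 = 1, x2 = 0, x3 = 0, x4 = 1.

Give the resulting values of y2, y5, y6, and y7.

y1 = x1 XOR x2 = 1 XOR 0 = 1
y2 = x4 XOR y1 = 1 XOR 1 = 0
y4 = NOT y1 = NOT 1 = 0
y5 = y1 OR y4 = 1 OR 0 = 1
y6 = y5 OR x3 = 1 OR 0 = 1
y7 = y5 XOR y6 = 1 XOR 1 = 0

y2 = 0, y5 = 1, y6 = 1, y7 = 0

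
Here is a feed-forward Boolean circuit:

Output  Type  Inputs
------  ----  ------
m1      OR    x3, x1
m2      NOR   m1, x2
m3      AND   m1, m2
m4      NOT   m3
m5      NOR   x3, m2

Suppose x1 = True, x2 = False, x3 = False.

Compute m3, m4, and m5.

m3 = False; m4 = True; m5 = True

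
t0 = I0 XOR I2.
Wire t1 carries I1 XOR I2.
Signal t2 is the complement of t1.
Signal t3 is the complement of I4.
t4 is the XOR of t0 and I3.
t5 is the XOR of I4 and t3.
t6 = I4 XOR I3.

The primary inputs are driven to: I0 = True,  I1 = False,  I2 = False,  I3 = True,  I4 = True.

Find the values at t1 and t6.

t1 = I1 XOR I2 = False XOR False = False
t6 = I4 XOR I3 = True XOR True = False

t1 = False  t6 = False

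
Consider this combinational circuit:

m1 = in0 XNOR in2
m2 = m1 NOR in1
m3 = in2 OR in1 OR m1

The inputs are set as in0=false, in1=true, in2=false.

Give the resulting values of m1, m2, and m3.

m1 = in0 XNOR in2 = false XNOR false = true
m2 = m1 NOR in1 = true NOR true = false
m3 = in2 OR in1 OR m1 = false OR true OR true = true

m1 = true, m2 = false, m3 = true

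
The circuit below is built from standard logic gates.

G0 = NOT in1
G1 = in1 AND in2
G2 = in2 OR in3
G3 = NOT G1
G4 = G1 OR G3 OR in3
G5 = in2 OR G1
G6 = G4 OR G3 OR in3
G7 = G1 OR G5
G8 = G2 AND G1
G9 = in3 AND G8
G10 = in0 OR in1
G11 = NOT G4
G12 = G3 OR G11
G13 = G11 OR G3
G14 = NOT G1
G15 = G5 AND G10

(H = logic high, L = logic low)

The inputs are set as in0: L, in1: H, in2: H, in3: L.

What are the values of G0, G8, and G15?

G0 = L  G8 = H  G15 = H

G0 = NOT in1 = NOT H = L
G1 = in1 AND in2 = H AND H = H
G2 = in2 OR in3 = H OR L = H
G5 = in2 OR G1 = H OR H = H
G8 = G2 AND G1 = H AND H = H
G10 = in0 OR in1 = L OR H = H
G15 = G5 AND G10 = H AND H = H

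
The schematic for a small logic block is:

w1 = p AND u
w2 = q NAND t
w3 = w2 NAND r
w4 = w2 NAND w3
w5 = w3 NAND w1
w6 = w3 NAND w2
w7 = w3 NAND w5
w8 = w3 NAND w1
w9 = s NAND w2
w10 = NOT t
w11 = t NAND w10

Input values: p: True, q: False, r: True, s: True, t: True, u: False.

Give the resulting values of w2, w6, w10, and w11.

w2 = True  w6 = True  w10 = False  w11 = True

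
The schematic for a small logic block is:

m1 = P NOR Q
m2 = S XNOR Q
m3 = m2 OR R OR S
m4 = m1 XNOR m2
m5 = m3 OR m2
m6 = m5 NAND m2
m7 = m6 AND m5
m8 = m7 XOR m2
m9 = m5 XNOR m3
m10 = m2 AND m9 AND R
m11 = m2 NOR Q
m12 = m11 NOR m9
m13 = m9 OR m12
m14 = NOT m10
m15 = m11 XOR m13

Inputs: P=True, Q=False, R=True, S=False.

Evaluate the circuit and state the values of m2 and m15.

m2 = True, m15 = True

m2 = S XNOR Q = False XNOR False = True
m3 = m2 OR R OR S = True OR True OR False = True
m5 = m3 OR m2 = True OR True = True
m9 = m5 XNOR m3 = True XNOR True = True
m11 = m2 NOR Q = True NOR False = False
m12 = m11 NOR m9 = False NOR True = False
m13 = m9 OR m12 = True OR False = True
m15 = m11 XOR m13 = False XOR True = True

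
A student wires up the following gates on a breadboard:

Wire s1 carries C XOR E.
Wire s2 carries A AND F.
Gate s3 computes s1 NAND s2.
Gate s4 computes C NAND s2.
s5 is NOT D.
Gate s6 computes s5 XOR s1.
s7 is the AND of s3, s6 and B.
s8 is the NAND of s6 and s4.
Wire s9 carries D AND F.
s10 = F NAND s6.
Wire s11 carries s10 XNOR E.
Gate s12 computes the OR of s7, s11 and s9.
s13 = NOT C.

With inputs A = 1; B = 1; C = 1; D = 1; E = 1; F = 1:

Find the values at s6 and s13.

s6 = 0, s13 = 0

s1 = C XOR E = 1 XOR 1 = 0
s5 = NOT D = NOT 1 = 0
s6 = s5 XOR s1 = 0 XOR 0 = 0
s13 = NOT C = NOT 1 = 0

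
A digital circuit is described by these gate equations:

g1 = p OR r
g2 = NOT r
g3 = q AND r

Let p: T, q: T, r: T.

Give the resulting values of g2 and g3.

g2 = NOT r = NOT T = F
g3 = q AND r = T AND T = T

g2 = F, g3 = T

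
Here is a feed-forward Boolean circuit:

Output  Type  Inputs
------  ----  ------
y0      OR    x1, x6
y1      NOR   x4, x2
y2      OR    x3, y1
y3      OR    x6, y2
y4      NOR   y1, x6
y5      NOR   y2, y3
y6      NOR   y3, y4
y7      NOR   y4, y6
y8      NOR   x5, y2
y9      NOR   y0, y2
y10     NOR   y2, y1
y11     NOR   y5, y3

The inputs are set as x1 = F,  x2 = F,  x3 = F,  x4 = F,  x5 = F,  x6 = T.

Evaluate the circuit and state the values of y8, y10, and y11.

y1 = x4 NOR x2 = F NOR F = T
y2 = x3 OR y1 = F OR T = T
y3 = x6 OR y2 = T OR T = T
y5 = y2 NOR y3 = T NOR T = F
y8 = x5 NOR y2 = F NOR T = F
y10 = y2 NOR y1 = T NOR T = F
y11 = y5 NOR y3 = F NOR T = F

y8 = F, y10 = F, y11 = F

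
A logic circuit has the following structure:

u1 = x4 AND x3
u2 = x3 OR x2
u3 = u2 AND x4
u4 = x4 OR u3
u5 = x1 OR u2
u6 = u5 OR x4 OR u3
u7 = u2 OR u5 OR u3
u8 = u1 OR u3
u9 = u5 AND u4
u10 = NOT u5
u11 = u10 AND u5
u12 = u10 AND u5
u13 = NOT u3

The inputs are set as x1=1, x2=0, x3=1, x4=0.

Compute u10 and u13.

u10 = 0  u13 = 1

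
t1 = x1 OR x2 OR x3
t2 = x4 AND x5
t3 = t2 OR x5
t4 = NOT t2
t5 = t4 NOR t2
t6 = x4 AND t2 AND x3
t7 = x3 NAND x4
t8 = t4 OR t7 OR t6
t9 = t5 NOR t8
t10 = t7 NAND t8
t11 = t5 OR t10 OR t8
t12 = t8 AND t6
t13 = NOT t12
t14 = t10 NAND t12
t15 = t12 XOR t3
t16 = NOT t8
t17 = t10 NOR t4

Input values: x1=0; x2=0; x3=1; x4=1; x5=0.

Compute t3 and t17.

t3 = 0, t17 = 0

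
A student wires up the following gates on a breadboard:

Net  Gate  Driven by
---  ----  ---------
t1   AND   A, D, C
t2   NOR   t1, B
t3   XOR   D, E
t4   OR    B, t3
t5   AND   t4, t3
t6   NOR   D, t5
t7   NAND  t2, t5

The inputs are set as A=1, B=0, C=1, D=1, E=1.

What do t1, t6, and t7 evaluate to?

t1 = A AND D AND C = 1 AND 1 AND 1 = 1
t2 = t1 NOR B = 1 NOR 0 = 0
t3 = D XOR E = 1 XOR 1 = 0
t4 = B OR t3 = 0 OR 0 = 0
t5 = t4 AND t3 = 0 AND 0 = 0
t6 = D NOR t5 = 1 NOR 0 = 0
t7 = t2 NAND t5 = 0 NAND 0 = 1

t1 = 1  t6 = 0  t7 = 1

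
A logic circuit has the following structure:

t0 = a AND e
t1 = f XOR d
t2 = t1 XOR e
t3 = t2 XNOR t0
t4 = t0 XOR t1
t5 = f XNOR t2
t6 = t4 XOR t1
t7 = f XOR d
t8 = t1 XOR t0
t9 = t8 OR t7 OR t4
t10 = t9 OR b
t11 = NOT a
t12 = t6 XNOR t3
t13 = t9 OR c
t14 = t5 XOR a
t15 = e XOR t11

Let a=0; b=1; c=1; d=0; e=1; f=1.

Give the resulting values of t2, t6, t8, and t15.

t2 = 0  t6 = 0  t8 = 1  t15 = 0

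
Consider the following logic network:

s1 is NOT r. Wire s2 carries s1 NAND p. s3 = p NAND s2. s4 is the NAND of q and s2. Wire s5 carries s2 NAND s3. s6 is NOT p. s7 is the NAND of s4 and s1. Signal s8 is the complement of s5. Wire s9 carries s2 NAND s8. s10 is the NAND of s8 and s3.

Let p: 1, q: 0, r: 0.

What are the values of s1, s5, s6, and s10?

s1 = 1, s5 = 1, s6 = 0, s10 = 1

s1 = NOT r = NOT 0 = 1
s2 = s1 NAND p = 1 NAND 1 = 0
s3 = p NAND s2 = 1 NAND 0 = 1
s5 = s2 NAND s3 = 0 NAND 1 = 1
s6 = NOT p = NOT 1 = 0
s8 = NOT s5 = NOT 1 = 0
s10 = s8 NAND s3 = 0 NAND 1 = 1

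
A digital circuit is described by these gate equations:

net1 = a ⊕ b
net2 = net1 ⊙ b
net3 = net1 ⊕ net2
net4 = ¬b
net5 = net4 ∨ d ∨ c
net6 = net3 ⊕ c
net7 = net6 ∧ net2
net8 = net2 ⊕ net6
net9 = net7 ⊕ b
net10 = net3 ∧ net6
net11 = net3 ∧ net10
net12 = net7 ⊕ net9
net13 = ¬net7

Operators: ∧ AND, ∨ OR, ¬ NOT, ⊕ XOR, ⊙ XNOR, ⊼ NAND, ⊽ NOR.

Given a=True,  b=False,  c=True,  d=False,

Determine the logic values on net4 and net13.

net1 = a XOR b = True XOR False = True
net2 = net1 XNOR b = True XNOR False = False
net3 = net1 XOR net2 = True XOR False = True
net4 = NOT b = NOT False = True
net6 = net3 XOR c = True XOR True = False
net7 = net6 AND net2 = False AND False = False
net13 = NOT net7 = NOT False = True

net4 = True  net13 = True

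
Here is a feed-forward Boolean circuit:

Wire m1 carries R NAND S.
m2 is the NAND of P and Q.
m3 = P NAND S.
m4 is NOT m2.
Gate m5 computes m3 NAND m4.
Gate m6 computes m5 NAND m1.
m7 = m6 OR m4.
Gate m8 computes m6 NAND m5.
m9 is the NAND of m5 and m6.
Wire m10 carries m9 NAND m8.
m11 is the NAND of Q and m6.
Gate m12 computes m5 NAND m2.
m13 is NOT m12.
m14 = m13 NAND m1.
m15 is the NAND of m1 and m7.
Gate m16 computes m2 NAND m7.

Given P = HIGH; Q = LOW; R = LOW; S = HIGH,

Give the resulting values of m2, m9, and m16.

m2 = HIGH  m9 = HIGH  m16 = HIGH

m1 = R NAND S = LOW NAND HIGH = HIGH
m2 = P NAND Q = HIGH NAND LOW = HIGH
m3 = P NAND S = HIGH NAND HIGH = LOW
m4 = NOT m2 = NOT HIGH = LOW
m5 = m3 NAND m4 = LOW NAND LOW = HIGH
m6 = m5 NAND m1 = HIGH NAND HIGH = LOW
m7 = m6 OR m4 = LOW OR LOW = LOW
m9 = m5 NAND m6 = HIGH NAND LOW = HIGH
m16 = m2 NAND m7 = HIGH NAND LOW = HIGH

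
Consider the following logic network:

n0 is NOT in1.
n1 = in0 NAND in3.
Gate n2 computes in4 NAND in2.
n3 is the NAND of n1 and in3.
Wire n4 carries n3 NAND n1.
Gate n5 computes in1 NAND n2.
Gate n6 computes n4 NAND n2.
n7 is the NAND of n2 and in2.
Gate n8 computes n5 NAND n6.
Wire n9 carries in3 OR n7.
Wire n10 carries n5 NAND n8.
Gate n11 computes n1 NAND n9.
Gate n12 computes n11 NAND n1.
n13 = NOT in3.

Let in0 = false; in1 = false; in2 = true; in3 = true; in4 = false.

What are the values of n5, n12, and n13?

n1 = in0 NAND in3 = false NAND true = true
n2 = in4 NAND in2 = false NAND true = true
n5 = in1 NAND n2 = false NAND true = true
n7 = n2 NAND in2 = true NAND true = false
n9 = in3 OR n7 = true OR false = true
n11 = n1 NAND n9 = true NAND true = false
n12 = n11 NAND n1 = false NAND true = true
n13 = NOT in3 = NOT true = false

n5 = true, n12 = true, n13 = false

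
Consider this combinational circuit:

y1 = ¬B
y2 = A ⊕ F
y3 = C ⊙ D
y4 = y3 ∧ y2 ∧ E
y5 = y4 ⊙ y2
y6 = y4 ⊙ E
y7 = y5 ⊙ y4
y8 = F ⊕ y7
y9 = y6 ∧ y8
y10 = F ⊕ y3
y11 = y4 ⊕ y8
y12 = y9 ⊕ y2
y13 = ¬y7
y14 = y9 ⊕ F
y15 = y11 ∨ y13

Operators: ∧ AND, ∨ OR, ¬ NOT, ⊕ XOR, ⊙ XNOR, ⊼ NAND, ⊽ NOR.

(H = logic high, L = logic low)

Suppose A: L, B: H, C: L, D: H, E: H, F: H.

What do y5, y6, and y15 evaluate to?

y5 = L, y6 = L, y15 = L

y2 = A XOR F = L XOR H = H
y3 = C XNOR D = L XNOR H = L
y4 = y3 AND y2 AND E = L AND H AND H = L
y5 = y4 XNOR y2 = L XNOR H = L
y6 = y4 XNOR E = L XNOR H = L
y7 = y5 XNOR y4 = L XNOR L = H
y8 = F XOR y7 = H XOR H = L
y11 = y4 XOR y8 = L XOR L = L
y13 = NOT y7 = NOT H = L
y15 = y11 OR y13 = L OR L = L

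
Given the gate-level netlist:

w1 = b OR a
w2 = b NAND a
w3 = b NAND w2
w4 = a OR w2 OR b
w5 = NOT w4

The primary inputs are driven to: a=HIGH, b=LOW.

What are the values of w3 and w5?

w2 = b NAND a = LOW NAND HIGH = HIGH
w3 = b NAND w2 = LOW NAND HIGH = HIGH
w4 = a OR w2 OR b = HIGH OR HIGH OR LOW = HIGH
w5 = NOT w4 = NOT HIGH = LOW

w3 = HIGH; w5 = LOW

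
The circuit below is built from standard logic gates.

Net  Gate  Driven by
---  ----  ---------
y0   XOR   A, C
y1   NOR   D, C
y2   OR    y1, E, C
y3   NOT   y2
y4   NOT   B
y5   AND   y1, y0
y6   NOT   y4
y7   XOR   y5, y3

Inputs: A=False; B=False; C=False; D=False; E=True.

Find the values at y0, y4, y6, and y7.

y0 = False, y4 = True, y6 = False, y7 = False

y0 = A XOR C = False XOR False = False
y1 = D NOR C = False NOR False = True
y2 = y1 OR E OR C = True OR True OR False = True
y3 = NOT y2 = NOT True = False
y4 = NOT B = NOT False = True
y5 = y1 AND y0 = True AND False = False
y6 = NOT y4 = NOT True = False
y7 = y5 XOR y3 = False XOR False = False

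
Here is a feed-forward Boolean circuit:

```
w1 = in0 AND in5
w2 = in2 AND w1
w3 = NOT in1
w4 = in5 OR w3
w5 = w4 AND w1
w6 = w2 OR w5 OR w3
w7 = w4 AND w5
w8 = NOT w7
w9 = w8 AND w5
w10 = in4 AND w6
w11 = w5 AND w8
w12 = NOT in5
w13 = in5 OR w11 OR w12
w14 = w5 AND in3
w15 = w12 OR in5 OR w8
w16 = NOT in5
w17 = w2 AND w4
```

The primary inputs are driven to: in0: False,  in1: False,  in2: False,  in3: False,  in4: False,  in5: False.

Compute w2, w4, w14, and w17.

w2 = False  w4 = True  w14 = False  w17 = False

w1 = in0 AND in5 = False AND False = False
w2 = in2 AND w1 = False AND False = False
w3 = NOT in1 = NOT False = True
w4 = in5 OR w3 = False OR True = True
w5 = w4 AND w1 = True AND False = False
w14 = w5 AND in3 = False AND False = False
w17 = w2 AND w4 = False AND True = False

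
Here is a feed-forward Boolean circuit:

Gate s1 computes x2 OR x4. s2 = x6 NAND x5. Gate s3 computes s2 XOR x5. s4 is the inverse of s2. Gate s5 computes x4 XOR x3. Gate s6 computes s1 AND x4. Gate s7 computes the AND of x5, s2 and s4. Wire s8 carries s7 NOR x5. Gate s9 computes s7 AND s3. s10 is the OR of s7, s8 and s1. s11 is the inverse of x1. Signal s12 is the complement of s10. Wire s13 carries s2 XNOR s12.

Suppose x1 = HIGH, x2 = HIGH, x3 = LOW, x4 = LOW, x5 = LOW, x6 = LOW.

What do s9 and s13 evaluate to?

s1 = x2 OR x4 = HIGH OR LOW = HIGH
s2 = x6 NAND x5 = LOW NAND LOW = HIGH
s3 = s2 XOR x5 = HIGH XOR LOW = HIGH
s4 = NOT s2 = NOT HIGH = LOW
s7 = x5 AND s2 AND s4 = LOW AND HIGH AND LOW = LOW
s8 = s7 NOR x5 = LOW NOR LOW = HIGH
s9 = s7 AND s3 = LOW AND HIGH = LOW
s10 = s7 OR s8 OR s1 = LOW OR HIGH OR HIGH = HIGH
s12 = NOT s10 = NOT HIGH = LOW
s13 = s2 XNOR s12 = HIGH XNOR LOW = LOW

s9 = LOW  s13 = LOW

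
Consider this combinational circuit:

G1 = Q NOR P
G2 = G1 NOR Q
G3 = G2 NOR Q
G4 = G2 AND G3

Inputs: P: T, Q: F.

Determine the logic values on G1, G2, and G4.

G1 = F, G2 = T, G4 = F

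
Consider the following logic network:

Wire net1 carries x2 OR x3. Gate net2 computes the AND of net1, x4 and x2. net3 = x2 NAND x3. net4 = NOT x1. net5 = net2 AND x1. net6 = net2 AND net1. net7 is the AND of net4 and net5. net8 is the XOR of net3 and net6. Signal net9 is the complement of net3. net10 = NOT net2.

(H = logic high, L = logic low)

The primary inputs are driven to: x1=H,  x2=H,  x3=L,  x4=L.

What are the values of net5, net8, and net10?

net1 = x2 OR x3 = H OR L = H
net2 = net1 AND x4 AND x2 = H AND L AND H = L
net3 = x2 NAND x3 = H NAND L = H
net5 = net2 AND x1 = L AND H = L
net6 = net2 AND net1 = L AND H = L
net8 = net3 XOR net6 = H XOR L = H
net10 = NOT net2 = NOT L = H

net5 = L  net8 = H  net10 = H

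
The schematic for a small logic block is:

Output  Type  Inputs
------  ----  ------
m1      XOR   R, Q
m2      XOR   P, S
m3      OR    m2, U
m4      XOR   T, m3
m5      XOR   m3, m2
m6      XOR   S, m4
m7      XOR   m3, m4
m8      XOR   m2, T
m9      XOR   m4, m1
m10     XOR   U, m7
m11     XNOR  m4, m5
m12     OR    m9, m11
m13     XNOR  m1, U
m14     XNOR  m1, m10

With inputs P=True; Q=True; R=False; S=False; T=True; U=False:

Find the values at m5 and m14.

m5 = False; m14 = True

m1 = R XOR Q = False XOR True = True
m2 = P XOR S = True XOR False = True
m3 = m2 OR U = True OR False = True
m4 = T XOR m3 = True XOR True = False
m5 = m3 XOR m2 = True XOR True = False
m7 = m3 XOR m4 = True XOR False = True
m10 = U XOR m7 = False XOR True = True
m14 = m1 XNOR m10 = True XNOR True = True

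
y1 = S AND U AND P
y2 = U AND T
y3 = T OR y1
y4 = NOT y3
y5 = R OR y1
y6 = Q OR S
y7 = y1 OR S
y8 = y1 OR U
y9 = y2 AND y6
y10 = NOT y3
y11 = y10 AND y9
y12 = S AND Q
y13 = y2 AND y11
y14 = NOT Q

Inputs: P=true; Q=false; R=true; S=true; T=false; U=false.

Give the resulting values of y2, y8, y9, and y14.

y1 = S AND U AND P = true AND false AND true = false
y2 = U AND T = false AND false = false
y6 = Q OR S = false OR true = true
y8 = y1 OR U = false OR false = false
y9 = y2 AND y6 = false AND true = false
y14 = NOT Q = NOT false = true

y2 = false, y8 = false, y9 = false, y14 = true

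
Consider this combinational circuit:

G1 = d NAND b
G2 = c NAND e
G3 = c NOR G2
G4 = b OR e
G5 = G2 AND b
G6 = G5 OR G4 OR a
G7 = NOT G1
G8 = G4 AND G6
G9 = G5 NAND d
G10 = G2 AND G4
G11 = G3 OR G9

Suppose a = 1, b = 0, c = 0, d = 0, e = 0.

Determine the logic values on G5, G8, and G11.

G2 = c NAND e = 0 NAND 0 = 1
G3 = c NOR G2 = 0 NOR 1 = 0
G4 = b OR e = 0 OR 0 = 0
G5 = G2 AND b = 1 AND 0 = 0
G6 = G5 OR G4 OR a = 0 OR 0 OR 1 = 1
G8 = G4 AND G6 = 0 AND 1 = 0
G9 = G5 NAND d = 0 NAND 0 = 1
G11 = G3 OR G9 = 0 OR 1 = 1

G5 = 0  G8 = 0  G11 = 1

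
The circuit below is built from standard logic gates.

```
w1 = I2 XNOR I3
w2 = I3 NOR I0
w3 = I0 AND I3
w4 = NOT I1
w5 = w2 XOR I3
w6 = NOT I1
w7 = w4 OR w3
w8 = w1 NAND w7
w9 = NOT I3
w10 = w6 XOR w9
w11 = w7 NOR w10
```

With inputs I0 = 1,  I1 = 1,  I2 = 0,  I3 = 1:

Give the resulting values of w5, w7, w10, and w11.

w5 = 1  w7 = 1  w10 = 0  w11 = 0

w2 = I3 NOR I0 = 1 NOR 1 = 0
w3 = I0 AND I3 = 1 AND 1 = 1
w4 = NOT I1 = NOT 1 = 0
w5 = w2 XOR I3 = 0 XOR 1 = 1
w6 = NOT I1 = NOT 1 = 0
w7 = w4 OR w3 = 0 OR 1 = 1
w9 = NOT I3 = NOT 1 = 0
w10 = w6 XOR w9 = 0 XOR 0 = 0
w11 = w7 NOR w10 = 1 NOR 0 = 0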